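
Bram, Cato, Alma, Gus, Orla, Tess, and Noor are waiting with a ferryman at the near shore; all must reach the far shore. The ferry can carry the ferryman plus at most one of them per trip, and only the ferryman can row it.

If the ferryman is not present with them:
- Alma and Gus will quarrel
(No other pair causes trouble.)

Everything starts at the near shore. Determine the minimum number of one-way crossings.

Counting alone: the ferryman can take at most 1 across per trip to the far shore, so moving all 7 needs at least 7 loaded trips out, with a return between consecutive ones — at least 13 crossings.
The plan below uses exactly 13 crossings, so it is optimal:
1. Ferryman goes to the far shore with Alma.  [the near shore: Bram, Cato, Gus, Noor, Orla, Tess | the far shore: Alma]
2. Ferryman goes back to the near shore alone.  [the near shore: Bram, Cato, Gus, Noor, Orla, Tess | the far shore: Alma]
3. Ferryman goes to the far shore with Bram.  [the near shore: Cato, Gus, Noor, Orla, Tess | the far shore: Alma, Bram]
4. Ferryman goes back to the near shore alone.  [the near shore: Cato, Gus, Noor, Orla, Tess | the far shore: Alma, Bram]
5. Ferryman goes to the far shore with Cato.  [the near shore: Gus, Noor, Orla, Tess | the far shore: Alma, Bram, Cato]
6. Ferryman goes back to the near shore alone.  [the near shore: Gus, Noor, Orla, Tess | the far shore: Alma, Bram, Cato]
7. Ferryman goes to the far shore with Orla.  [the near shore: Gus, Noor, Tess | the far shore: Alma, Bram, Cato, Orla]
8. Ferryman goes back to the near shore alone.  [the near shore: Gus, Noor, Tess | the far shore: Alma, Bram, Cato, Orla]
9. Ferryman goes to the far shore with Tess.  [the near shore: Gus, Noor | the far shore: Alma, Bram, Cato, Orla, Tess]
10. Ferryman goes back to the near shore alone.  [the near shore: Gus, Noor | the far shore: Alma, Bram, Cato, Orla, Tess]
11. Ferryman goes to the far shore with Noor.  [the near shore: Gus | the far shore: Alma, Bram, Cato, Noor, Orla, Tess]
12. Ferryman goes back to the near shore alone.  [the near shore: Gus | the far shore: Alma, Bram, Cato, Noor, Orla, Tess]
13. Ferryman goes to the far shore with Gus.  [the near shore: — | the far shore: Alma, Bram, Cato, Gus, Noor, Orla, Tess]

13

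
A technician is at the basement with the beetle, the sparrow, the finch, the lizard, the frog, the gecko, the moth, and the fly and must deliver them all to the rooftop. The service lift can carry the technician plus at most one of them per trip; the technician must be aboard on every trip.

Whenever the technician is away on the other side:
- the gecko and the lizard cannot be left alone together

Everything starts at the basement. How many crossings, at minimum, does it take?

Counting alone: the technician can take at most 1 across per trip to the rooftop, so moving all 8 needs at least 8 loaded trips out, with a return between consecutive ones — at least 15 crossings.
The plan below uses exactly 15 crossings, so it is optimal:
1. Technician goes to the rooftop with the lizard.
2. Technician goes back to the basement alone.
3. Technician goes to the rooftop with the beetle.
4. Technician goes back to the basement alone.
5. Technician goes to the rooftop with the sparrow.
6. Technician goes back to the basement alone.
7. Technician goes to the rooftop with the finch.
8. Technician goes back to the basement alone.
9. Technician goes to the rooftop with the frog.
10. Technician goes back to the basement alone.
11. Technician goes to the rooftop with the moth.
12. Technician goes back to the basement alone.
13. Technician goes to the rooftop with the fly.
14. Technician goes back to the basement alone.
15. Technician goes to the rooftop with the gecko.

15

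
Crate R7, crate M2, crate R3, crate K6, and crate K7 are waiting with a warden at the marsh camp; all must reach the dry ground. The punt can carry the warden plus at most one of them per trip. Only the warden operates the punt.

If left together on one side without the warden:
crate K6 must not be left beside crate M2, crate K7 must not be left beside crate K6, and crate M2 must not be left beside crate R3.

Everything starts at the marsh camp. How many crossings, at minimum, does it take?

Whatever the first load, the items left behind include a forbidden pair without the warden. No opening move is safe, so no plan exists.

impossible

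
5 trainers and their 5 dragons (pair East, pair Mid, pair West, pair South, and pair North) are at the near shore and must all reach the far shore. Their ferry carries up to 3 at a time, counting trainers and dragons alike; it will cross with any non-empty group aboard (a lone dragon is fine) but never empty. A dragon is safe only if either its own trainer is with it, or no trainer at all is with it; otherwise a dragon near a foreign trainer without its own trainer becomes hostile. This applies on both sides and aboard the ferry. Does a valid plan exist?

Yes

1. dragon East and trainer East cross → the far shore.
2. trainer East crosses ← the near shore.
3. dragon Mid, dragon South, and dragon West cross → the far shore.
4. dragon East crosses ← the near shore.
5. trainer Mid, trainer South, and trainer West cross → the far shore.
6. dragon Mid and trainer Mid cross ← the near shore.
7. trainer East, trainer Mid, and trainer North cross → the far shore.
8. dragon West crosses ← the near shore.
9. dragon East and dragon Mid cross → the far shore.
10. dragon East crosses ← the near shore.
11. dragon East, dragon North, and dragon West cross → the far shore.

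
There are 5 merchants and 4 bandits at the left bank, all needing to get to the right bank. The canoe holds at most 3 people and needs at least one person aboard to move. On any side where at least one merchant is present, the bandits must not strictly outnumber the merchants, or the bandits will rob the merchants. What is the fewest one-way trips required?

Counting alone: each trip to the right bank takes at most 3 across and each return brings at least 1 back, so after t trips out (and t−1 returns) at most 3t − (t−1) of the 9 are across; that first reaches 9 at t = 4, so at least 7 crossings are needed.
The plan below uses exactly 7 crossings, so it is optimal:
1. 3 bandits → the right bank.  (the left bank: 5M 1B; the right bank: 0M 3B)
2. 1 bandit ← the left bank.  (the left bank: 5M 2B; the right bank: 0M 2B)
3. 3 merchants → the right bank.  (the left bank: 2M 2B; the right bank: 3M 2B)
4. 1 merchant ← the left bank.  (the left bank: 3M 2B; the right bank: 2M 2B)
5. 2 merchants and 1 bandit → the right bank.  (the left bank: 1M 1B; the right bank: 4M 3B)
6. 1 merchant ← the left bank.  (the left bank: 2M 1B; the right bank: 3M 3B)
7. 2 merchants and 1 bandit → the right bank.  (the left bank: 0M 0B; the right bank: 5M 4B)

7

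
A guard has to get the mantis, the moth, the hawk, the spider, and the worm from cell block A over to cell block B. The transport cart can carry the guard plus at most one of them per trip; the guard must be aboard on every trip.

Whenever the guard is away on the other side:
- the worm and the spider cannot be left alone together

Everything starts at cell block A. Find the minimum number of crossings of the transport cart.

Counting alone: the guard can take at most 1 across per trip to cell block B, so moving all 5 needs at least 5 loaded trips out, with a return between consecutive ones — at least 9 crossings.
The plan below uses exactly 9 crossings, so it is optimal:
1. Guard goes to cell block B with the spider.  [cell block A: the hawk, the mantis, the moth, the worm | cell block B: the spider]
2. Guard goes back to cell block A alone.  [cell block A: the hawk, the mantis, the moth, the worm | cell block B: the spider]
3. Guard goes to cell block B with the mantis.  [cell block A: the hawk, the moth, the worm | cell block B: the mantis, the spider]
4. Guard goes back to cell block A alone.  [cell block A: the hawk, the moth, the worm | cell block B: the mantis, the spider]
5. Guard goes to cell block B with the moth.  [cell block A: the hawk, the worm | cell block B: the mantis, the moth, the spider]
6. Guard goes back to cell block A alone.  [cell block A: the hawk, the worm | cell block B: the mantis, the moth, the spider]
7. Guard goes to cell block B with the hawk.  [cell block A: the worm | cell block B: the hawk, the mantis, the moth, the spider]
8. Guard goes back to cell block A alone.  [cell block A: the worm | cell block B: the hawk, the mantis, the moth, the spider]
9. Guard goes to cell block B with the worm.  [cell block A: — | cell block B: the hawk, the mantis, the moth, the spider, the worm]

9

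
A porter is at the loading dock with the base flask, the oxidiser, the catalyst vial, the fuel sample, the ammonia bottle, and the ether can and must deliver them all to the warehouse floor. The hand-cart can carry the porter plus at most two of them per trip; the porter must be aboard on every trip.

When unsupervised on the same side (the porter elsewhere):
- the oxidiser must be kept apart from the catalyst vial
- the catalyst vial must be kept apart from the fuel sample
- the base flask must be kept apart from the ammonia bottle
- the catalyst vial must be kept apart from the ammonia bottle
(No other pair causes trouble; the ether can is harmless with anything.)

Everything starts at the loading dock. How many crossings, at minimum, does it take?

7

Counting alone: the porter can take at most 2 across per trip to the warehouse floor, so moving all 6 needs at least 3 loaded trips out, with a return between consecutive ones — at least 5 crossings.
The safety rule pushes this higher. Following every safe sequence of crossings, the most of the 6 that can be at the warehouse floor as the hand-cart arrives there on crossing 5 is 5 — never all 6.
So no plan with fewer than 7 crossings exists, and this one achieves 7:
1. Porter goes to the warehouse floor with the base flask and the catalyst vial.  [the loading dock: the ammonia bottle, the ether can, the fuel sample, the oxidiser | the warehouse floor: the base flask, the catalyst vial]
2. Porter goes back to the loading dock alone.  [the loading dock: the ammonia bottle, the ether can, the fuel sample, the oxidiser | the warehouse floor: the base flask, the catalyst vial]
3. Porter goes to the warehouse floor with the ether can.  [the loading dock: the ammonia bottle, the fuel sample, the oxidiser | the warehouse floor: the base flask, the catalyst vial, the ether can]
4. Porter goes back to the loading dock alone.  [the loading dock: the ammonia bottle, the fuel sample, the oxidiser | the warehouse floor: the base flask, the catalyst vial, the ether can]
5. Porter goes to the warehouse floor with the fuel sample and the oxidiser.  [the loading dock: the ammonia bottle | the warehouse floor: the base flask, the catalyst vial, the ether can, the fuel sample, the oxidiser]
6. Porter goes back to the loading dock with the catalyst vial.  [the loading dock: the ammonia bottle, the catalyst vial | the warehouse floor: the base flask, the ether can, the fuel sample, the oxidiser]
7. Porter goes to the warehouse floor with the ammonia bottle and the catalyst vial.  [the loading dock: — | the warehouse floor: the ammonia bottle, the base flask, the catalyst vial, the ether can, the fuel sample, the oxidiser]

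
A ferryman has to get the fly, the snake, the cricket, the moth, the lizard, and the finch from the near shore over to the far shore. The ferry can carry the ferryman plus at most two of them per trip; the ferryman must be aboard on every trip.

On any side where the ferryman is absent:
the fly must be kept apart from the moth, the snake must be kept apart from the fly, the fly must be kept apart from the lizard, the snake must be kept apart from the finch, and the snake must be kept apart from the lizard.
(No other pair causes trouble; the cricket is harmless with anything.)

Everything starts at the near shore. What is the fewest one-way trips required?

9

Counting alone: the ferryman can take at most 2 across per trip to the far shore, so moving all 6 needs at least 3 loaded trips out, with a return between consecutive ones — at least 5 crossings.
The safety rule pushes this higher. Following every safe sequence of crossings, the most of the 6 that can be at the far shore as the ferry arrives there on crossings 5, 7 is 4, 5 respectively — never all 6.
So no plan with fewer than 9 crossings exists, and this one achieves 9:
1. Ferryman goes to the far shore with the fly and the snake.  [the near shore: the cricket, the finch, the lizard, the moth | the far shore: the fly, the snake]
2. Ferryman goes back to the near shore with the fly.  [the near shore: the cricket, the finch, the fly, the lizard, the moth | the far shore: the snake]
3. Ferryman goes to the far shore with the cricket and the fly.  [the near shore: the finch, the lizard, the moth | the far shore: the cricket, the fly, the snake]
4. Ferryman goes back to the near shore with the fly.  [the near shore: the finch, the fly, the lizard, the moth | the far shore: the cricket, the snake]
5. Ferryman goes to the far shore with the fly and the moth.  [the near shore: the finch, the lizard | the far shore: the cricket, the fly, the moth, the snake]
6. Ferryman goes back to the near shore with the fly.  [the near shore: the finch, the fly, the lizard | the far shore: the cricket, the moth, the snake]
7. Ferryman goes to the far shore with the finch and the lizard.  [the near shore: the fly | the far shore: the cricket, the finch, the lizard, the moth, the snake]
8. Ferryman goes back to the near shore with the snake.  [the near shore: the fly, the snake | the far shore: the cricket, the finch, the lizard, the moth]
9. Ferryman goes to the far shore with the fly and the snake.  [the near shore: — | the far shore: the cricket, the finch, the fly, the lizard, the moth, the snake]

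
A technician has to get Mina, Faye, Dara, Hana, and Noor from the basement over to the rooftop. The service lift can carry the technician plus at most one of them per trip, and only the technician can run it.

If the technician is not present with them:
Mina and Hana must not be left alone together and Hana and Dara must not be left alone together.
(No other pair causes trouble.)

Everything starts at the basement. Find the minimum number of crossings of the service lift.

Counting alone: the technician can take at most 1 across per trip to the rooftop, so moving all 5 needs at least 5 loaded trips out, with a return between consecutive ones — at least 9 crossings.
The safety rule pushes this higher. Following every safe sequence of crossings, the most of the 5 that can be at the rooftop as the service lift arrives there on crossing 9 is 4 — never all 5.
So no plan with fewer than 11 crossings exists, and this one achieves 11:
1. Technician goes to the rooftop with Hana.
2. Technician goes back to the basement alone.
3. Technician goes to the rooftop with Mina.
4. Technician goes back to the basement with Hana.
5. Technician goes to the rooftop with Dara.
6. Technician goes back to the basement alone.
7. Technician goes to the rooftop with Faye.
8. Technician goes back to the basement alone.
9. Technician goes to the rooftop with Noor.
10. Technician goes back to the basement alone.
11. Technician goes to the rooftop with Hana.

11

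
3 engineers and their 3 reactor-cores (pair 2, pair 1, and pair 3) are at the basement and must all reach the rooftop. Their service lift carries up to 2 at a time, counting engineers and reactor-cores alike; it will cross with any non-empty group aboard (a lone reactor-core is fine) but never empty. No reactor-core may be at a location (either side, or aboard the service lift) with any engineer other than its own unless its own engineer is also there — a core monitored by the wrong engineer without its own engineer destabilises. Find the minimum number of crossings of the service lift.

11

Counting alone: each trip to the rooftop takes at most 2 across and each return brings at least 1 back, so after t trips out (and t−1 returns) at most 2t − (t−1) of the 6 are across; that first reaches 6 at t = 5, so at least 9 crossings are needed.
The safety rule pushes this higher. Following every safe sequence of crossings, the most of the 6 that can be at the rooftop as the service lift arrives there on crossing 9 is 5 — never all 6.
So no plan with fewer than 11 crossings exists, and this one achieves 11:
1. engineer 2 and reactor-core 2 cross → the rooftop.
2. engineer 2 crosses ← the basement.
3. reactor-core 1 and reactor-core 3 cross → the rooftop.
4. reactor-core 2 crosses ← the basement.
5. engineer 1 and engineer 3 cross → the rooftop.
6. engineer 1 and reactor-core 1 cross ← the basement.
7. engineer 1 and engineer 2 cross → the rooftop.
8. reactor-core 3 crosses ← the basement.
9. reactor-core 1 and reactor-core 2 cross → the rooftop.
10. engineer 3 crosses ← the basement.
11. engineer 3 and reactor-core 3 cross → the rooftop.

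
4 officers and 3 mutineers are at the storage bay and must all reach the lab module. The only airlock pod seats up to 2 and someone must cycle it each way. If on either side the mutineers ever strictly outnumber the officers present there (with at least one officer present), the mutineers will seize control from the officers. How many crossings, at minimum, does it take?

11

Counting alone: each trip to the lab module takes at most 2 across and each return brings at least 1 back, so after t trips out (and t−1 returns) at most 2t − (t−1) of the 7 are across; that first reaches 7 at t = 6, so at least 11 crossings are needed.
The plan below uses exactly 11 crossings, so it is optimal:
1. 2 mutineers → the lab module.  (the storage bay: 4O 1M; the lab module: 0O 2M)
2. 1 mutineer ← the storage bay.  (the storage bay: 4O 2M; the lab module: 0O 1M)
3. 2 mutineers → the lab module.  (the storage bay: 4O 0M; the lab module: 0O 3M)
4. 1 mutineer ← the storage bay.  (the storage bay: 4O 1M; the lab module: 0O 2M)
5. 2 officers → the lab module.  (the storage bay: 2O 1M; the lab module: 2O 2M)
6. 1 mutineer ← the storage bay.  (the storage bay: 2O 2M; the lab module: 2O 1M)
7. 1 officer and 1 mutineer → the lab module.  (the storage bay: 1O 1M; the lab module: 3O 2M)
8. 1 officer ← the storage bay.  (the storage bay: 2O 1M; the lab module: 2O 2M)
9. 1 officer and 1 mutineer → the lab module.  (the storage bay: 1O 0M; the lab module: 3O 3M)
10. 1 mutineer ← the storage bay.  (the storage bay: 1O 1M; the lab module: 3O 2M)
11. 1 officer and 1 mutineer → the lab module.  (the storage bay: 0O 0M; the lab module: 4O 3M)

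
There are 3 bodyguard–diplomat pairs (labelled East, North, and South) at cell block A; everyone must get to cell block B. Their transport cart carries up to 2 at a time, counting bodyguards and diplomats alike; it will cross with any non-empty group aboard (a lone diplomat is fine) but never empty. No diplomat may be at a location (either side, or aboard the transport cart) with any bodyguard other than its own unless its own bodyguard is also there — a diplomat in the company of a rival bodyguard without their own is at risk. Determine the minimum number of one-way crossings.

Counting alone: each trip to cell block B takes at most 2 across and each return brings at least 1 back, so after t trips out (and t−1 returns) at most 2t − (t−1) of the 6 are across; that first reaches 6 at t = 5, so at least 9 crossings are needed.
The safety rule pushes this higher. Following every safe sequence of crossings, the most of the 6 that can be at cell block B as the transport cart arrives there on crossing 9 is 5 — never all 6.
So no plan with fewer than 11 crossings exists, and this one achieves 11:
1. bodyguard East and diplomat East cross → cell block B.
2. bodyguard East crosses ← cell block A.
3. diplomat North and diplomat South cross → cell block B.
4. diplomat East crosses ← cell block A.
5. bodyguard North and bodyguard South cross → cell block B.
6. bodyguard North and diplomat North cross ← cell block A.
7. bodyguard East and bodyguard North cross → cell block B.
8. diplomat South crosses ← cell block A.
9. diplomat East and diplomat North cross → cell block B.
10. bodyguard South crosses ← cell block A.
11. bodyguard South and diplomat South cross → cell block B.

11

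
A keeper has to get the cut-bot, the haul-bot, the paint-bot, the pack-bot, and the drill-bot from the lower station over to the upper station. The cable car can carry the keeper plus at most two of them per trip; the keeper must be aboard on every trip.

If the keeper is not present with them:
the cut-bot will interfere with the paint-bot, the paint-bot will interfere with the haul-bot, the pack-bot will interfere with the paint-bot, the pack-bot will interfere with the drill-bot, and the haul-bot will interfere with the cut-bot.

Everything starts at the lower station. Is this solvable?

Whatever the first load, the items left behind include a forbidden pair without the keeper. No opening move is safe, so no plan exists.

No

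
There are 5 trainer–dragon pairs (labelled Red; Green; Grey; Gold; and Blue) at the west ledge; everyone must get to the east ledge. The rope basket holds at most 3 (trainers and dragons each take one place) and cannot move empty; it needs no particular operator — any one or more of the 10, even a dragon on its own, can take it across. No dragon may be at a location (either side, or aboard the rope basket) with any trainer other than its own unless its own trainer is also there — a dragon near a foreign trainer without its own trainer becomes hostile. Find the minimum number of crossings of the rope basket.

11

Counting alone: each trip to the east ledge takes at most 3 across and each return brings at least 1 back, so after t trips out (and t−1 returns) at most 3t − (t−1) of the 10 are across; that first reaches 10 at t = 5, so at least 9 crossings are needed.
The safety rule pushes this higher. Following every safe sequence of crossings, the most of the 10 that can be at the east ledge as the rope basket arrives there on crossing 9 is 9 — never all 10.
So no plan with fewer than 11 crossings exists, and this one achieves 11:
1. dragon Red and trainer Red cross → the east ledge.
2. trainer Red crosses ← the west ledge.
3. dragon Gold, dragon Green, and dragon Grey cross → the east ledge.
4. dragon Red crosses ← the west ledge.
5. trainer Gold, trainer Green, and trainer Grey cross → the east ledge.
6. dragon Green and trainer Green cross ← the west ledge.
7. trainer Blue, trainer Green, and trainer Red cross → the east ledge.
8. dragon Grey crosses ← the west ledge.
9. dragon Green and dragon Red cross → the east ledge.
10. dragon Red crosses ← the west ledge.
11. dragon Blue, dragon Grey, and dragon Red cross → the east ledge.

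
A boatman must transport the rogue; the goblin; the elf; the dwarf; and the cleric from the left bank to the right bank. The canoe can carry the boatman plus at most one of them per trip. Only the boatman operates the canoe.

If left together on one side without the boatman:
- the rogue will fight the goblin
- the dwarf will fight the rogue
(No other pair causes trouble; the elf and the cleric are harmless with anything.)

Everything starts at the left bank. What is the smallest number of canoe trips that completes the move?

11

Counting alone: the boatman can take at most 1 across per trip to the right bank, so moving all 5 needs at least 5 loaded trips out, with a return between consecutive ones — at least 9 crossings.
The safety rule pushes this higher. Following every safe sequence of crossings, the most of the 5 that can be at the right bank as the canoe arrives there on crossing 9 is 4 — never all 5.
So no plan with fewer than 11 crossings exists, and this one achieves 11:
1. Boatman goes to the right bank with the rogue.  [the left bank: the cleric, the dwarf, the elf, the goblin | the right bank: the rogue]
2. Boatman goes back to the left bank alone.  [the left bank: the cleric, the dwarf, the elf, the goblin | the right bank: the rogue]
3. Boatman goes to the right bank with the goblin.  [the left bank: the cleric, the dwarf, the elf | the right bank: the goblin, the rogue]
4. Boatman goes back to the left bank with the rogue.  [the left bank: the cleric, the dwarf, the elf, the rogue | the right bank: the goblin]
5. Boatman goes to the right bank with the dwarf.  [the left bank: the cleric, the elf, the rogue | the right bank: the dwarf, the goblin]
6. Boatman goes back to the left bank alone.  [the left bank: the cleric, the elf, the rogue | the right bank: the dwarf, the goblin]
7. Boatman goes to the right bank with the elf.  [the left bank: the cleric, the rogue | the right bank: the dwarf, the elf, the goblin]
8. Boatman goes back to the left bank alone.  [the left bank: the cleric, the rogue | the right bank: the dwarf, the elf, the goblin]
9. Boatman goes to the right bank with the cleric.  [the left bank: the rogue | the right bank: the cleric, the dwarf, the elf, the goblin]
10. Boatman goes back to the left bank alone.  [the left bank: the rogue | the right bank: the cleric, the dwarf, the elf, the goblin]
11. Boatman goes to the right bank with the rogue.  [the left bank: — | the right bank: the cleric, the dwarf, the elf, the goblin, the rogue]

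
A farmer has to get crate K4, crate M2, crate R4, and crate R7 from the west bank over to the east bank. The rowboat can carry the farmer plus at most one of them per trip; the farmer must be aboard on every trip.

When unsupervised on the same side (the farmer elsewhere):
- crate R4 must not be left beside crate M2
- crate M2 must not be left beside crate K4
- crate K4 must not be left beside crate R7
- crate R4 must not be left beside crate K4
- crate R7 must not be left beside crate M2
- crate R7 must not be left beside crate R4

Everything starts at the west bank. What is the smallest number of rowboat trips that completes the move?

Whatever the first load, the items left behind include a forbidden pair without the farmer. No opening move is safe, so no plan exists.

impossible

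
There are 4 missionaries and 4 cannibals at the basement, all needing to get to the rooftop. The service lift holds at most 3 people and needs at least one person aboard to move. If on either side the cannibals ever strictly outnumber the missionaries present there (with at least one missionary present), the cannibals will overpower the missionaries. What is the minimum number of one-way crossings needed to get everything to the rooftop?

9

Counting alone: each trip to the rooftop takes at most 3 across and each return brings at least 1 back, so after t trips out (and t−1 returns) at most 3t − (t−1) of the 8 are across; that first reaches 8 at t = 4, so at least 7 crossings are needed.
The safety rule pushes this higher. Following every safe sequence of crossings, the most of the 8 that can be at the rooftop as the service lift arrives there on crossing 7 is 7 — never all 8.
So no plan with fewer than 9 crossings exists, and this one achieves 9:
1. 2 cannibals → the rooftop.  (the basement: 4M 2C; the rooftop: 0M 2C)
2. 1 cannibal ← the basement.  (the basement: 4M 3C; the rooftop: 0M 1C)
3. 3 cannibals → the rooftop.  (the basement: 4M 0C; the rooftop: 0M 4C)
4. 1 cannibal ← the basement.  (the basement: 4M 1C; the rooftop: 0M 3C)
5. 3 missionaries → the rooftop.  (the basement: 1M 1C; the rooftop: 3M 3C)
6. 1 missionary and 1 cannibal ← the basement.  (the basement: 2M 2C; the rooftop: 2M 2C)
7. 2 missionaries → the rooftop.  (the basement: 0M 2C; the rooftop: 4M 2C)
8. 1 cannibal ← the basement.  (the basement: 0M 3C; the rooftop: 4M 1C)
9. 3 cannibals → the rooftop.  (the basement: 0M 0C; the rooftop: 4M 4C)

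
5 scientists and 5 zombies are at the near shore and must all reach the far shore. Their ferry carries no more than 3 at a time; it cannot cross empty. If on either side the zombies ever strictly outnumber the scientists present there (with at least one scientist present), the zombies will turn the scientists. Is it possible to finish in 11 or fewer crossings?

Yes — this plan uses 11 crossings (≤ 11):
1. 2 zombies → the far shore.  (the near shore: 5S 3Z; the far shore: 0S 2Z)
2. 1 zombie ← the near shore.  (the near shore: 5S 4Z; the far shore: 0S 1Z)
3. 3 zombies → the far shore.  (the near shore: 5S 1Z; the far shore: 0S 4Z)
4. 1 zombie ← the near shore.  (the near shore: 5S 2Z; the far shore: 0S 3Z)
5. 3 scientists → the far shore.  (the near shore: 2S 2Z; the far shore: 3S 3Z)
6. 1 scientist and 1 zombie ← the near shore.  (the near shore: 3S 3Z; the far shore: 2S 2Z)
7. 3 scientists → the far shore.  (the near shore: 0S 3Z; the far shore: 5S 2Z)
8. 1 zombie ← the near shore.  (the near shore: 0S 4Z; the far shore: 5S 1Z)
9. 2 zombies → the far shore.  (the near shore: 0S 2Z; the far shore: 5S 3Z)
10. 1 zombie ← the near shore.  (the near shore: 0S 3Z; the far shore: 5S 2Z)
11. 3 zombies → the far shore.  (the near shore: 0S 0Z; the far shore: 5S 5Z)

Yes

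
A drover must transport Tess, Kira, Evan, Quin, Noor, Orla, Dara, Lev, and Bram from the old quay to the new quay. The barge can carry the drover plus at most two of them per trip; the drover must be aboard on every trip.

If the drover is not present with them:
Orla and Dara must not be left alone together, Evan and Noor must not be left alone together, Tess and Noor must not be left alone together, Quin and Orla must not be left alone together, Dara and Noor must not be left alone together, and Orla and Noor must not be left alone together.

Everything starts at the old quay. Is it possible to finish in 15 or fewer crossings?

Yes

Yes — this plan uses 15 crossings (≤ 15):
1. Drover goes to the new quay with Noor and Orla.  [the old quay: Bram, Dara, Evan, Kira, Lev, Quin, Tess | the new quay: Noor, Orla]
2. Drover goes back to the old quay with Noor.  [the old quay: Bram, Dara, Evan, Kira, Lev, Noor, Quin, Tess | the new quay: Orla]
3. Drover goes to the new quay with Noor and Tess.  [the old quay: Bram, Dara, Evan, Kira, Lev, Quin | the new quay: Noor, Orla, Tess]
4. Drover goes back to the old quay with Noor.  [the old quay: Bram, Dara, Evan, Kira, Lev, Noor, Quin | the new quay: Orla, Tess]
5. Drover goes to the new quay with Kira and Noor.  [the old quay: Bram, Dara, Evan, Lev, Quin | the new quay: Kira, Noor, Orla, Tess]
6. Drover goes back to the old quay with Noor.  [the old quay: Bram, Dara, Evan, Lev, Noor, Quin | the new quay: Kira, Orla, Tess]
7. Drover goes to the new quay with Evan and Noor.  [the old quay: Bram, Dara, Lev, Quin | the new quay: Evan, Kira, Noor, Orla, Tess]
8. Drover goes back to the old quay with Noor.  [the old quay: Bram, Dara, Lev, Noor, Quin | the new quay: Evan, Kira, Orla, Tess]
9. Drover goes to the new quay with Dara and Quin.  [the old quay: Bram, Lev, Noor | the new quay: Dara, Evan, Kira, Orla, Quin, Tess]
10. Drover goes back to the old quay with Orla.  [the old quay: Bram, Lev, Noor, Orla | the new quay: Dara, Evan, Kira, Quin, Tess]
11. Drover goes to the new quay with Lev and Noor.  [the old quay: Bram, Orla | the new quay: Dara, Evan, Kira, Lev, Noor, Quin, Tess]
12. Drover goes back to the old quay with Noor.  [the old quay: Bram, Noor, Orla | the new quay: Dara, Evan, Kira, Lev, Quin, Tess]
13. Drover goes to the new quay with Bram and Noor.  [the old quay: Orla | the new quay: Bram, Dara, Evan, Kira, Lev, Noor, Quin, Tess]
14. Drover goes back to the old quay with Noor.  [the old quay: Noor, Orla | the new quay: Bram, Dara, Evan, Kira, Lev, Quin, Tess]
15. Drover goes to the new quay with Noor and Orla.  [the old quay: — | the new quay: Bram, Dara, Evan, Kira, Lev, Noor, Orla, Quin, Tess]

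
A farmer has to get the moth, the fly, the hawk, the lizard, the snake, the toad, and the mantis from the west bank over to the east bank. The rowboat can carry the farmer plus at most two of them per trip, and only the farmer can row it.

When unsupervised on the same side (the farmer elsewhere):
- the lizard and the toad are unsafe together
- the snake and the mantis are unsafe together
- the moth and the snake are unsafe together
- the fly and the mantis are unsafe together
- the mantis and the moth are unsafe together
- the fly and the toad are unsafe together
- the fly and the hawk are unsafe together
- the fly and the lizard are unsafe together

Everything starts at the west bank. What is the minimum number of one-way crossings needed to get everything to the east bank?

Whatever the first load, the items left behind include a forbidden pair without the farmer. No opening move is safe, so no plan exists.

impossible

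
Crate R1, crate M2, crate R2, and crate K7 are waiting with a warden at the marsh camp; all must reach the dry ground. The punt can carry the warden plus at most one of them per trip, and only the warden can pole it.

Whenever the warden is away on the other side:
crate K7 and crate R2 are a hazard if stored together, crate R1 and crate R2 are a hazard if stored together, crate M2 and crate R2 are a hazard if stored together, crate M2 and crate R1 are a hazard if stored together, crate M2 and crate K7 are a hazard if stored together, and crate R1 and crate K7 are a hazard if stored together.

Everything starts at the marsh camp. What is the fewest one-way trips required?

Whatever the first load, the items left behind include a forbidden pair without the warden. No opening move is safe, so no plan exists.

impossible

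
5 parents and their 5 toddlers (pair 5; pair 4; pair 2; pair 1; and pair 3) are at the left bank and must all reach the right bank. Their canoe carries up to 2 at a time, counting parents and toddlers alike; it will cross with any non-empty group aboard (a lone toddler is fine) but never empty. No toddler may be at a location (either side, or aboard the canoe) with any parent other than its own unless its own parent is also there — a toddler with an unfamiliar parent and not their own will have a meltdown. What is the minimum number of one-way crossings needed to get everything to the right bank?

impossible

Following every safe sequence of crossings from the start, the most of the 10 that can be at the right bank as the canoe arrives there on crossings 1, 3, 5, 7 is 2, 3, 4, 5 respectively; the best ever achieved is 5 of 10.
From crossing 9 on, no configuration arises that was not already reachable earlier: only 82 distinct safe configurations (who is on which side, and where the canoe is) can ever be reached, none of them has everyone across, and every continuation just revisits them. So no valid plan exists.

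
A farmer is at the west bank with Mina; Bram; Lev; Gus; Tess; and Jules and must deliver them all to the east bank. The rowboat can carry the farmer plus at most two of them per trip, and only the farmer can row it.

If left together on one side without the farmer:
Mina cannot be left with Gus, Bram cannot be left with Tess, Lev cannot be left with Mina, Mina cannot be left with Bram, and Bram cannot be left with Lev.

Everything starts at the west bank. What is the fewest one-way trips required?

Counting alone: the farmer can take at most 2 across per trip to the east bank, so moving all 6 needs at least 3 loaded trips out, with a return between consecutive ones — at least 5 crossings.
The safety rule pushes this higher. Following every safe sequence of crossings, the most of the 6 that can be at the east bank as the rowboat arrives there on crossings 5, 7 is 4, 5 respectively — never all 6.
So no plan with fewer than 9 crossings exists, and this one achieves 9:
1. Farmer goes to the east bank with Bram and Mina.  [the west bank: Gus, Jules, Lev, Tess | the east bank: Bram, Mina]
2. Farmer goes back to the west bank with Mina.  [the west bank: Gus, Jules, Lev, Mina, Tess | the east bank: Bram]
3. Farmer goes to the east bank with Gus and Mina.  [the west bank: Jules, Lev, Tess | the east bank: Bram, Gus, Mina]
4. Farmer goes back to the west bank with Mina.  [the west bank: Jules, Lev, Mina, Tess | the east bank: Bram, Gus]
5. Farmer goes to the east bank with Jules and Mina.  [the west bank: Lev, Tess | the east bank: Bram, Gus, Jules, Mina]
6. Farmer goes back to the west bank with Mina.  [the west bank: Lev, Mina, Tess | the east bank: Bram, Gus, Jules]
7. Farmer goes to the east bank with Lev and Tess.  [the west bank: Mina | the east bank: Bram, Gus, Jules, Lev, Tess]
8. Farmer goes back to the west bank with Bram.  [the west bank: Bram, Mina | the east bank: Gus, Jules, Lev, Tess]
9. Farmer goes to the east bank with Bram and Mina.  [the west bank: — | the east bank: Bram, Gus, Jules, Lev, Mina, Tess]

9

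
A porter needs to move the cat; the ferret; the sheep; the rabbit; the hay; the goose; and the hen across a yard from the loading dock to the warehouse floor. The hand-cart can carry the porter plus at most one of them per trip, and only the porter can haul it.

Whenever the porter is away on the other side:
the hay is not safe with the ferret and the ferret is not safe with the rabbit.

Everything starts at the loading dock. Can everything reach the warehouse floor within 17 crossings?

Yes — this plan uses 15 crossings (≤ 17):
1. Porter goes to the warehouse floor with the ferret.  [the loading dock: the cat, the goose, the hay, the hen, the rabbit, the sheep | the warehouse floor: the ferret]
2. Porter goes back to the loading dock alone.  [the loading dock: the cat, the goose, the hay, the hen, the rabbit, the sheep | the warehouse floor: the ferret]
3. Porter goes to the warehouse floor with the cat.  [the loading dock: the goose, the hay, the hen, the rabbit, the sheep | the warehouse floor: the cat, the ferret]
4. Porter goes back to the loading dock alone.  [the loading dock: the goose, the hay, the hen, the rabbit, the sheep | the warehouse floor: the cat, the ferret]
5. Porter goes to the warehouse floor with the sheep.  [the loading dock: the goose, the hay, the hen, the rabbit | the warehouse floor: the cat, the ferret, the sheep]
6. Porter goes back to the loading dock alone.  [the loading dock: the goose, the hay, the hen, the rabbit | the warehouse floor: the cat, the ferret, the sheep]
7. Porter goes to the warehouse floor with the rabbit.  [the loading dock: the goose, the hay, the hen | the warehouse floor: the cat, the ferret, the rabbit, the sheep]
8. Porter goes back to the loading dock with the ferret.  [the loading dock: the ferret, the goose, the hay, the hen | the warehouse floor: the cat, the rabbit, the sheep]
9. Porter goes to the warehouse floor with the hay.  [the loading dock: the ferret, the goose, the hen | the warehouse floor: the cat, the hay, the rabbit, the sheep]
10. Porter goes back to the loading dock alone.  [the loading dock: the ferret, the goose, the hen | the warehouse floor: the cat, the hay, the rabbit, the sheep]
11. Porter goes to the warehouse floor with the goose.  [the loading dock: the ferret, the hen | the warehouse floor: the cat, the goose, the hay, the rabbit, the sheep]
12. Porter goes back to the loading dock alone.  [the loading dock: the ferret, the hen | the warehouse floor: the cat, the goose, the hay, the rabbit, the sheep]
13. Porter goes to the warehouse floor with the hen.  [the loading dock: the ferret | the warehouse floor: the cat, the goose, the hay, the hen, the rabbit, the sheep]
14. Porter goes back to the loading dock alone.  [the loading dock: the ferret | the warehouse floor: the cat, the goose, the hay, the hen, the rabbit, the sheep]
15. Porter goes to the warehouse floor with the ferret.  [the loading dock: — | the warehouse floor: the cat, the ferret, the goose, the hay, the hen, the rabbit, the sheep]

Yes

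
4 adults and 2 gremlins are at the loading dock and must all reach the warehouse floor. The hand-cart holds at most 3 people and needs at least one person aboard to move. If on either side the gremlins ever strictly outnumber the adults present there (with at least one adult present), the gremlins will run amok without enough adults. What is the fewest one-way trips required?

Counting alone: each trip to the warehouse floor takes at most 3 across and each return brings at least 1 back, so after t trips out (and t−1 returns) at most 3t − (t−1) of the 6 are across; that first reaches 6 at t = 3, so at least 5 crossings are needed.
The plan below uses exactly 5 crossings, so it is optimal:
1. 2 gremlins → the warehouse floor.  (the loading dock: 4A 0G; the warehouse floor: 0A 2G)
2. 1 gremlin ← the loading dock.  (the loading dock: 4A 1G; the warehouse floor: 0A 1G)
3. 2 adults and 1 gremlin → the warehouse floor.  (the loading dock: 2A 0G; the warehouse floor: 2A 2G)
4. 1 gremlin ← the loading dock.  (the loading dock: 2A 1G; the warehouse floor: 2A 1G)
5. 2 adults and 1 gremlin → the warehouse floor.  (the loading dock: 0A 0G; the warehouse floor: 4A 2G)

5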